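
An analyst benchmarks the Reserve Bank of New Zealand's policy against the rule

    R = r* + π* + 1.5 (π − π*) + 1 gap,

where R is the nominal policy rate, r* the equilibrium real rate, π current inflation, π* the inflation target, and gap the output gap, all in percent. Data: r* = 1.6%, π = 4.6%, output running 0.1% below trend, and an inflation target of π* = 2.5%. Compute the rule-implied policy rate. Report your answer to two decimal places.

7.15%

Output 0.1% below potential → gap = -0.1.
R = 1.6 + 2.5 + 1.5 × (4.6 − 2.5) + 1 × (-0.1)
   = 1.6 + 2.5 + 3.15 − 0.1 = 7.15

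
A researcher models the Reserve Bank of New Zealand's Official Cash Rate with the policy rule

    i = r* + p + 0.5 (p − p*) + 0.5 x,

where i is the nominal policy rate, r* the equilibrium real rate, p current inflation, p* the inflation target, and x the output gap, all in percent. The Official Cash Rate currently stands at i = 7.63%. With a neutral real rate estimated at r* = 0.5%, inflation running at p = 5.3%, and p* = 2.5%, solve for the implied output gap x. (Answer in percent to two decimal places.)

0.86%

0.5 x = 7.63 − 0.5 − 5.3 − 0.5 × (5.3 − 2.5) = 0.43
x = 0.43 / 0.5 = 0.86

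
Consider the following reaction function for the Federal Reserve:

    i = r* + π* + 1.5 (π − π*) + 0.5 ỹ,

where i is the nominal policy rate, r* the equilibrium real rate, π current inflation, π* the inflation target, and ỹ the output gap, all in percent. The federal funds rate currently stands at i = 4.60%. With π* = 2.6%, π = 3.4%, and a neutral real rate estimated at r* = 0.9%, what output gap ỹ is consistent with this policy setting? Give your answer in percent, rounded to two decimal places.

0.5 ỹ = 4.60 − 0.9 − 2.6 − 1.5 × (3.4 − 2.6) = -0.1
ỹ = -0.1 / 0.5 = -0.20

-0.20%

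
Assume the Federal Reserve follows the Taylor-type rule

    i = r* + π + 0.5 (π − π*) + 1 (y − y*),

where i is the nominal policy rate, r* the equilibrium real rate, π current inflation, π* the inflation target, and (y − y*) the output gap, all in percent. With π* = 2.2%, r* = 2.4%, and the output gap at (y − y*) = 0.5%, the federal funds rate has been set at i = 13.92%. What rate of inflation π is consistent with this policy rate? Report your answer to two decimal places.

Collecting π: i = r* + (1 + 0.5) π − 0.5 π* + 1 (y − y*)
1.5 π = 13.92 − 2.4 + 0.5 × 2.2 − 1 × 0.5 = 12.12
π = 12.12 / 1.5 = 8.08

8.08%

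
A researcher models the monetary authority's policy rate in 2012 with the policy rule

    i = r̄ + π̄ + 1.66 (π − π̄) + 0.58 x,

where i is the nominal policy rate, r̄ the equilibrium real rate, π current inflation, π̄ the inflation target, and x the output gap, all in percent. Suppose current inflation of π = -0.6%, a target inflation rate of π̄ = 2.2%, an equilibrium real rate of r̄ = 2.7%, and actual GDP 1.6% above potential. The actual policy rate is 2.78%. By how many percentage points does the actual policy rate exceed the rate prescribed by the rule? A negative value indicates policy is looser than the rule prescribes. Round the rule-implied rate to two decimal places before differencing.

Output 1.6% above potential → x = 1.6.
i = 2.7 + 2.2 + 1.66 × (-0.6 − 2.2) + 0.58 × 1.6
   = 2.7 + 2.2 − 4.648 + 0.928 = 1.18
Deviation = 2.78 − 1.18 = 1.60 pp.

1.60 pp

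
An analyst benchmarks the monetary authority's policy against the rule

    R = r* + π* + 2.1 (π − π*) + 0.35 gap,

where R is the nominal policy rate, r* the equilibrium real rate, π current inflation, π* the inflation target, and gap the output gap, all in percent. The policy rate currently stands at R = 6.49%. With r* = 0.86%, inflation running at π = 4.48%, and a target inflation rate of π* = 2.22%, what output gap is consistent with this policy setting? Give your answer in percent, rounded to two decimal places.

-3.82%

0.35 gap = 6.49 − 0.86 − 2.22 − 2.1 × (4.48 − 2.22) = -1.336
gap = -1.336 / 0.35 = -3.82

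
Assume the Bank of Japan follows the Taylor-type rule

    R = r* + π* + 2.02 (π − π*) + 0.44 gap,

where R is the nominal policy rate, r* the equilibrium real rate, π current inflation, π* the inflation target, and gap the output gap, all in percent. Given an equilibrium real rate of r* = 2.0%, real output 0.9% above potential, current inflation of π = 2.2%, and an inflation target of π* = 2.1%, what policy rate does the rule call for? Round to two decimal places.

Output 0.9% above potential → gap = 0.9.
R = 2.0 + 2.1 + 2.02 × (2.2 − 2.1) + 0.44 × 0.9
   = 2.0 + 2.1 + 0.202 + 0.396 = 4.70

4.70%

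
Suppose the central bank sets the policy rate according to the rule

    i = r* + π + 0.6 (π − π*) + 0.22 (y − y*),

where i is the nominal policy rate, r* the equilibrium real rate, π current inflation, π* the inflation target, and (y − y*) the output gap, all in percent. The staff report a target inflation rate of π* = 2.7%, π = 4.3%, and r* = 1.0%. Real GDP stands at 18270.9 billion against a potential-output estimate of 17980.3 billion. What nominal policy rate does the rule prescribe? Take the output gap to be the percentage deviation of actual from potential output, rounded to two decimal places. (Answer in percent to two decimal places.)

6.62%

Output gap = 100 × (18270.9 − 17980.3) / 17980.3 = 1.62%.
i = 1.00 + 4.30 + 0.6 × (4.30 − 2.70) + 0.22 × 1.62
   = 1.00 + 4.3 + 0.96 + 0.3564 = 6.62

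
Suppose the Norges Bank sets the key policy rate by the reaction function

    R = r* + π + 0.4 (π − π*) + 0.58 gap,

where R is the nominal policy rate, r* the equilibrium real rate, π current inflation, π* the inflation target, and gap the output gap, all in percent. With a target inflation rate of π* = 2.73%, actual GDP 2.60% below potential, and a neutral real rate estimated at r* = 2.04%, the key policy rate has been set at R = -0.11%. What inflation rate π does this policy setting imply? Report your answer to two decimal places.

Output 2.60% below potential → gap = -2.60.
Collecting π: R = r* + (1 + 0.4) π − 0.4 π* + 0.58 gap
1.4 π = -0.11 − 2.04 + 0.4 × 2.73 − 0.58 × (-2.60) = 0.45
π = 0.45 / 1.4 = 0.32

0.32%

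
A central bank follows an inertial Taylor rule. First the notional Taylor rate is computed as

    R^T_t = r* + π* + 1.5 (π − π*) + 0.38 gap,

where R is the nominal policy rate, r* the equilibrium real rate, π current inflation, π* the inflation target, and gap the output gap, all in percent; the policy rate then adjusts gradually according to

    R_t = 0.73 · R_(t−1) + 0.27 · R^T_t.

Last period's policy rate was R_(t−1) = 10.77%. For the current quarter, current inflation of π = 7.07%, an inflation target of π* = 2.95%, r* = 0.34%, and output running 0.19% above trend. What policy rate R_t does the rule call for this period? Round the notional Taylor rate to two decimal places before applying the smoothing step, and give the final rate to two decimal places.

10.44%

Output 0.19% above potential → gap = 0.19.
R^T_t = 0.34 + 2.95 + 1.5 × (7.07 − 2.95) + 0.38 × 0.19
   = 0.34 + 2.95 + 6.18 + 0.0722 = 9.54
R_t = 0.73 × 10.77 + 0.27 × 9.54 = 7.8621 + 2.5758 = 10.44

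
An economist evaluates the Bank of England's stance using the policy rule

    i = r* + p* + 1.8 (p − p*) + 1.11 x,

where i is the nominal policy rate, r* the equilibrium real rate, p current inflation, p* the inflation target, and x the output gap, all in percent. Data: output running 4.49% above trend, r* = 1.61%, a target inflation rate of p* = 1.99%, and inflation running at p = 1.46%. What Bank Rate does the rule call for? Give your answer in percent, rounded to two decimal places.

7.63%

Output 4.49% above potential → x = 4.49.
i = 1.61 + 1.99 + 1.8 × (1.46 − 1.99) + 1.11 × 4.49
   = 1.61 + 1.99 − 0.954 + 4.9839 = 7.63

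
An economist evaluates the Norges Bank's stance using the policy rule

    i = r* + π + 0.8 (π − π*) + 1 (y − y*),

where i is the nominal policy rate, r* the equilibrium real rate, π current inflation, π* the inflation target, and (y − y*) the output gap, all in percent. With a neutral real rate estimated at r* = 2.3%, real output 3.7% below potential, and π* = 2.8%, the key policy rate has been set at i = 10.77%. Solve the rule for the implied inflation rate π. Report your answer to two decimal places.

Output 3.7% below potential → (y − y*) = -3.7.
Collecting π: i = r* + (1 + 0.8) π − 0.8 π* + 1 (y − y*)
1.8 π = 10.77 − 2.3 + 0.8 × 2.8 − 1 × (-3.7) = 14.41
π = 14.41 / 1.8 = 8.01

8.01%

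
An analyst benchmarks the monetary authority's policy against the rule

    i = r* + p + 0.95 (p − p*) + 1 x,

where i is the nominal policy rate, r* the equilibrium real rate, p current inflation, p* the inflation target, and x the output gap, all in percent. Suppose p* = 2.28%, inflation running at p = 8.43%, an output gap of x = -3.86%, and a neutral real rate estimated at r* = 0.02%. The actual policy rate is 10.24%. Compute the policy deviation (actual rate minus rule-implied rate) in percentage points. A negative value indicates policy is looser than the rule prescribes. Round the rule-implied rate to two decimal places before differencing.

-0.19 pp

i = 0.02 + 8.43 + 0.95 × (8.43 − 2.28) + 1 × (-3.86)
   = 0.02 + 8.43 + 5.8425 − 3.86 = 10.43
Deviation = 10.24 − 10.43 = -0.19 pp.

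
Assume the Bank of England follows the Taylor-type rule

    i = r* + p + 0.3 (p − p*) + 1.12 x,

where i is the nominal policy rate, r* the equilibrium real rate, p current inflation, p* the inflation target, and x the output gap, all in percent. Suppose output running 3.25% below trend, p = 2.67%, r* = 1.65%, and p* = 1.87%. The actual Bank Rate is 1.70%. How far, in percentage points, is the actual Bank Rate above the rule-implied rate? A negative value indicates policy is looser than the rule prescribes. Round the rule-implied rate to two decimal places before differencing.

0.78 pp

Output 3.25% below potential → x = -3.25.
i = 1.65 + 2.67 + 0.3 × (2.67 − 1.87) + 1.12 × (-3.25)
   = 1.65 + 2.67 + 0.24 − 3.64 = 0.92
Deviation = 1.70 − 0.92 = 0.78 pp.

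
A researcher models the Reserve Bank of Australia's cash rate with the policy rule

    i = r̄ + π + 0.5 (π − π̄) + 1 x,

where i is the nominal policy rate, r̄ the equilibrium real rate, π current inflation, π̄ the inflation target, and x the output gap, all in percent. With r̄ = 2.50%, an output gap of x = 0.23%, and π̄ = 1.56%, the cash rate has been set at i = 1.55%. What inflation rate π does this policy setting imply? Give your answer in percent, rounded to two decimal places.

-0.27%

Collecting π: i = r̄ + (1 + 0.5) π − 0.5 π̄ + 1 x
1.5 π = 1.55 − 2.50 + 0.5 × 1.56 − 1 × 0.23 = -0.4
π = -0.4 / 1.5 = -0.27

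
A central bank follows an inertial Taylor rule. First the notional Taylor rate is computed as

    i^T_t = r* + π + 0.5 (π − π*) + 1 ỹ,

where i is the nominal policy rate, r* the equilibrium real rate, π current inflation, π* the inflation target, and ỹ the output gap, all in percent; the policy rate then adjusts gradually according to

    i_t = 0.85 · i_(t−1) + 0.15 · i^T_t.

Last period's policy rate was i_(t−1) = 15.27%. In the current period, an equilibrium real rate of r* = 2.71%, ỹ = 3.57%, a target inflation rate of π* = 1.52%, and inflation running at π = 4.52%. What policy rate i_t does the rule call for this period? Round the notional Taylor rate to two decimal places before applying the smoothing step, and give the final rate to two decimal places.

i^T_t = 2.71 + 4.52 + 0.5 × (4.52 − 1.52) + 1 × 3.57
   = 2.71 + 4.52 + 1.5 + 3.57 = 12.30
i_t = 0.85 × 15.27 + 0.15 × 12.30 = 12.9795 + 1.845 = 14.82

14.82%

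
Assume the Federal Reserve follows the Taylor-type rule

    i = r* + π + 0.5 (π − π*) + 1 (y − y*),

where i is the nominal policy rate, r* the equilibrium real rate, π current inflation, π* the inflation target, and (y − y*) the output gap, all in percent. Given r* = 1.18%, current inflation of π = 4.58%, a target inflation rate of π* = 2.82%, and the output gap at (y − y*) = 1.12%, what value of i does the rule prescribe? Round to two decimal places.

i = 1.18 + 4.58 + 0.5 × (4.58 − 2.82) + 1 × 1.12
   = 1.18 + 4.58 + 0.88 + 1.12 = 7.76

7.76%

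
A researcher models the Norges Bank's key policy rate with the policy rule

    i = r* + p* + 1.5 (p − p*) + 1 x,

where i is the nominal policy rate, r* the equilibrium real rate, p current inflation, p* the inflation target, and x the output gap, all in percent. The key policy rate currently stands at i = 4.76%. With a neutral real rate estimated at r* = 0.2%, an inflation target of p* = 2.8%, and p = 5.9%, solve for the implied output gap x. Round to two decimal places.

-2.89%

1 x = 4.76 − 0.2 − 2.8 − 1.5 × (5.9 − 2.8) = -2.89
x = -2.89 / 1 = -2.89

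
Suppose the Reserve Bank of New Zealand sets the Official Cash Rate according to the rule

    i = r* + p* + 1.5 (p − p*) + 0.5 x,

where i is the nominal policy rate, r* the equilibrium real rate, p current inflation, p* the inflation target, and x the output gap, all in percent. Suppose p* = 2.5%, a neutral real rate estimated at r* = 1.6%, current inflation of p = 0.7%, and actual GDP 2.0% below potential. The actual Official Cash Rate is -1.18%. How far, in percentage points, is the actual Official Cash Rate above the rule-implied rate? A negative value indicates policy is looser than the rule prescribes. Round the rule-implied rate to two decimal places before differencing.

Output 2.0% below potential → x = -2.0.
i = 1.6 + 2.5 + 1.5 × (0.7 − 2.5) + 0.5 × (-2.0)
   = 1.6 + 2.5 − 2.7 − 1 = 0.40
Deviation = -1.18 − 0.40 = -1.58 pp.

-1.58 pp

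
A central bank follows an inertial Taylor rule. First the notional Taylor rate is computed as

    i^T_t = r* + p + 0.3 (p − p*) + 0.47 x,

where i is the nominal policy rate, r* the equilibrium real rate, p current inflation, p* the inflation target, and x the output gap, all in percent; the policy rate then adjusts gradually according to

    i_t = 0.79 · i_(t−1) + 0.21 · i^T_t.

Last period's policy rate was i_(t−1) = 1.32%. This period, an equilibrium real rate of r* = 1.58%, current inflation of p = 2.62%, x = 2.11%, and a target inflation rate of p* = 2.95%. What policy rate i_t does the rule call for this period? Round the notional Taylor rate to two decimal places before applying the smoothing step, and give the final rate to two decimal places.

2.11%

i^T_t = 1.58 + 2.62 + 0.3 × (2.62 − 2.95) + 0.47 × 2.11
   = 1.58 + 2.62 − 0.099 + 0.9917 = 5.09
i_t = 0.79 × 1.32 + 0.21 × 5.09 = 1.0428 + 1.0689 = 2.11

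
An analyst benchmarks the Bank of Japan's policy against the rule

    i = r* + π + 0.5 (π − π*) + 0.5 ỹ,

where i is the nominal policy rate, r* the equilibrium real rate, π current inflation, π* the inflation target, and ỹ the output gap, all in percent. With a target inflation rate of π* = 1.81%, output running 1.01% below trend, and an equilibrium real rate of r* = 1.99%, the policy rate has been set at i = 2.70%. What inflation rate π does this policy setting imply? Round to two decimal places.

Output 1.01% below potential → ỹ = -1.01.
Collecting π: i = r* + (1 + 0.5) π − 0.5 π* + 0.5 ỹ
1.5 π = 2.70 − 1.99 + 0.5 × 1.81 − 0.5 × (-1.01) = 2.12
π = 2.12 / 1.5 = 1.41

1.41%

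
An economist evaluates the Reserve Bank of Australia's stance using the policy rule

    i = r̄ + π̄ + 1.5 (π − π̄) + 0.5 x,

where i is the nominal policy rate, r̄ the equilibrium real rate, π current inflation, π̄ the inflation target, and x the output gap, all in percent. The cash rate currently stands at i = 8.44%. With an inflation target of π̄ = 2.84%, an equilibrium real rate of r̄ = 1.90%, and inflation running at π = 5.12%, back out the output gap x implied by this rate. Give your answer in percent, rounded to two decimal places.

0.56%

0.5 x = 8.44 − 1.90 − 2.84 − 1.5 × (5.12 − 2.84) = 0.28
x = 0.28 / 0.5 = 0.56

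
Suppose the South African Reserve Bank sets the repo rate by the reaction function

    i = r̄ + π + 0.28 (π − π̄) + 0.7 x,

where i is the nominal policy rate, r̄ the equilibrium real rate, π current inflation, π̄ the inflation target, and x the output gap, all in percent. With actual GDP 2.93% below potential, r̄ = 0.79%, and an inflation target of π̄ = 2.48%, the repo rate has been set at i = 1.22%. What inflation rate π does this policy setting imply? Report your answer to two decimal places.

2.48%

Output 2.93% below potential → x = -2.93.
Collecting π: i = r̄ + (1 + 0.28) π − 0.28 π̄ + 0.7 x
1.28 π = 1.22 − 0.79 + 0.28 × 2.48 − 0.7 × (-2.93) = 3.1754
π = 3.1754 / 1.28 = 2.48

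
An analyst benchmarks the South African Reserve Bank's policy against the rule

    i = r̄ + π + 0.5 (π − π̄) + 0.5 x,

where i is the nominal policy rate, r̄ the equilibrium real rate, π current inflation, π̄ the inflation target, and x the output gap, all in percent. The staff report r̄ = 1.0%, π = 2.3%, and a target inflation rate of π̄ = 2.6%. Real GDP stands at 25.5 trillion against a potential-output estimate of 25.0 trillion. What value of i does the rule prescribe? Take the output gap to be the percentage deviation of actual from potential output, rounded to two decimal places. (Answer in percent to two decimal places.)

Output gap = 100 × (25.5 − 25.0) / 25.0 = 2.00%.
i = 1.00 + 2.30 + 0.5 × (2.30 − 2.60) + 0.5 × 2.00
   = 1.00 + 2.3 − 0.15 + 1 = 4.15

4.15%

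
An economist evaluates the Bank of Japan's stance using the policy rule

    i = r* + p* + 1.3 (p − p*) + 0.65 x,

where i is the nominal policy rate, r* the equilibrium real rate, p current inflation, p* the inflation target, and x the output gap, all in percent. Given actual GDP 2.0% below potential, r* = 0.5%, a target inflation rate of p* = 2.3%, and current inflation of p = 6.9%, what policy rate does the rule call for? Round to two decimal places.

Output 2.0% below potential → x = -2.0.
i = 0.5 + 2.3 + 1.3 × (6.9 − 2.3) + 0.65 × (-2.0)
   = 0.5 + 2.3 + 5.98 − 1.3 = 7.48

7.48%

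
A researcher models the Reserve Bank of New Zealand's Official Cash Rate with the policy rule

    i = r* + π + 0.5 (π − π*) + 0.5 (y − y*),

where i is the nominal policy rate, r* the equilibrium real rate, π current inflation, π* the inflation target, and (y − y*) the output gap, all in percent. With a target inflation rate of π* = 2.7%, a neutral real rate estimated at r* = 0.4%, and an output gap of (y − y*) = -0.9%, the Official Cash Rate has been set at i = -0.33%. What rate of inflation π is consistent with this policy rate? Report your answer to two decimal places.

Collecting π: i = r* + (1 + 0.5) π − 0.5 π* + 0.5 (y − y*)
1.5 π = -0.33 − 0.4 + 0.5 × 2.7 − 0.5 × (-0.9) = 1.07
π = 1.07 / 1.5 = 0.71

0.71%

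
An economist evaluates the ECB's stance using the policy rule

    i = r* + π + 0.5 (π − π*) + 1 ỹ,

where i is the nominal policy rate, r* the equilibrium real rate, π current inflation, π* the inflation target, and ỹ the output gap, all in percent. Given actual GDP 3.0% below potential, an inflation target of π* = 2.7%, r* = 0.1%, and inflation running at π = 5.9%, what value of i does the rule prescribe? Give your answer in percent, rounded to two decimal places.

4.60%

Output 3.0% below potential → ỹ = -3.0.
i = 0.1 + 5.9 + 0.5 × (5.9 − 2.7) + 1 × (-3.0)
   = 0.1 + 5.9 + 1.6 − 3 = 4.60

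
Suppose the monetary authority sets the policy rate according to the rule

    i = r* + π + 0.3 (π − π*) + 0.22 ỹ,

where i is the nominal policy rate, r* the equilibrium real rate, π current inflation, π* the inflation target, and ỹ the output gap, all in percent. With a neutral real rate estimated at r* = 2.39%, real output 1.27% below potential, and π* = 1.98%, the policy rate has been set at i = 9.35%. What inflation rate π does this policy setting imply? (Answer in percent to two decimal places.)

Output 1.27% below potential → ỹ = -1.27.
Collecting π: i = r* + (1 + 0.3) π − 0.3 π* + 0.22 ỹ
1.3 π = 9.35 − 2.39 + 0.3 × 1.98 − 0.22 × (-1.27) = 7.8334
π = 7.8334 / 1.3 = 6.03

6.03%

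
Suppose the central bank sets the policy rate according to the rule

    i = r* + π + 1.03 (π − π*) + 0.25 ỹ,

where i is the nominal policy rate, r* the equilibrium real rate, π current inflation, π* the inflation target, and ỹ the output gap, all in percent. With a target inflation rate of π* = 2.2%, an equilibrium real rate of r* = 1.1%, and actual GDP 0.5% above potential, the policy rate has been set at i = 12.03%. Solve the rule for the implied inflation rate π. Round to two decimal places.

Output 0.5% above potential → ỹ = 0.5.
Collecting π: i = r* + (1 + 1.03) π − 1.03 π* + 0.25 ỹ
2.03 π = 12.03 − 1.1 + 1.03 × 2.2 − 0.25 × 0.5 = 13.071
π = 13.071 / 2.03 = 6.44

6.44%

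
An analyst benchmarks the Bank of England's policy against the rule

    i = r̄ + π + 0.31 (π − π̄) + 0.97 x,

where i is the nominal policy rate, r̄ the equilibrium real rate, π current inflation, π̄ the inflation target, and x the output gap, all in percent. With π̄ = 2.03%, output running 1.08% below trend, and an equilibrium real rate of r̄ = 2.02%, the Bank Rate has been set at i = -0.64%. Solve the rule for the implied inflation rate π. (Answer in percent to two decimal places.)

-0.75%

Output 1.08% below potential → x = -1.08.
Collecting π: i = r̄ + (1 + 0.31) π − 0.31 π̄ + 0.97 x
1.31 π = -0.64 − 2.02 + 0.31 × 2.03 − 0.97 × (-1.08) = -0.9831
π = -0.9831 / 1.31 = -0.75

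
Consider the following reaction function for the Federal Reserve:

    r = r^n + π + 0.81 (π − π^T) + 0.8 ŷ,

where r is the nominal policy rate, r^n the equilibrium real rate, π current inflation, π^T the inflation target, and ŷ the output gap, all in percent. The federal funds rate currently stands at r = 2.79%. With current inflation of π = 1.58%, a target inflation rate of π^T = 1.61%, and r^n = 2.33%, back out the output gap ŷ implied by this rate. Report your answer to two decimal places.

0.8 ŷ = 2.79 − 2.33 − 1.58 − 0.81 × (1.58 − 1.61) = -1.0957
ŷ = -1.0957 / 0.8 = -1.37

-1.37%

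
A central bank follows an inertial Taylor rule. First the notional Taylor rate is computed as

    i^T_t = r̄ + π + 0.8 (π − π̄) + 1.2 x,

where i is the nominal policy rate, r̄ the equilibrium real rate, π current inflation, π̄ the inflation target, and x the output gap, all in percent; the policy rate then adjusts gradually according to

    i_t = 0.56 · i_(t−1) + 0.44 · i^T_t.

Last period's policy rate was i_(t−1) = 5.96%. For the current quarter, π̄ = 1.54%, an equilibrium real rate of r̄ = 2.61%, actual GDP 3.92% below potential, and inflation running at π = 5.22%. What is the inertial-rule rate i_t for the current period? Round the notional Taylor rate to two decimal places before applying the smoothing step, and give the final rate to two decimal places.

Output 3.92% below potential → x = -3.92.
i^T_t = 2.61 + 5.22 + 0.8 × (5.22 − 1.54) + 1.2 × (-3.92)
   = 2.61 + 5.22 + 2.944 − 4.704 = 6.07
i_t = 0.56 × 5.96 + 0.44 × 6.07 = 3.3376 + 2.6708 = 6.01

6.01%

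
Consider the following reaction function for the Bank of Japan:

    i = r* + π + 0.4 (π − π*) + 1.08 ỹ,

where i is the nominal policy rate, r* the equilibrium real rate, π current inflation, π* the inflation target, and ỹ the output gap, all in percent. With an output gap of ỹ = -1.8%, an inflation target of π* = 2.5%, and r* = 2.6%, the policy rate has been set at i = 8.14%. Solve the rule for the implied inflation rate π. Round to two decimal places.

6.06%

Collecting π: i = r* + (1 + 0.4) π − 0.4 π* + 1.08 ỹ
1.4 π = 8.14 − 2.6 + 0.4 × 2.5 − 1.08 × (-1.8) = 8.484
π = 8.484 / 1.4 = 6.06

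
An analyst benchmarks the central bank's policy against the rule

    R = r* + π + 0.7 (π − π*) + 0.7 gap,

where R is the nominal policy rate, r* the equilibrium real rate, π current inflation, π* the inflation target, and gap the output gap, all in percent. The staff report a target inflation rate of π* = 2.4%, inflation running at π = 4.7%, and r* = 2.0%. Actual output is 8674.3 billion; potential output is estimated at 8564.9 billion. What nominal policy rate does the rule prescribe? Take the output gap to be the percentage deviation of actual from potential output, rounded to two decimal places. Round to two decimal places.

9.21%

Output gap = 100 × (8674.3 − 8564.9) / 8564.9 = 1.28%.
R = 2.00 + 4.70 + 0.7 × (4.70 − 2.40) + 0.7 × 1.28
   = 2.00 + 4.7 + 1.61 + 0.896 = 9.21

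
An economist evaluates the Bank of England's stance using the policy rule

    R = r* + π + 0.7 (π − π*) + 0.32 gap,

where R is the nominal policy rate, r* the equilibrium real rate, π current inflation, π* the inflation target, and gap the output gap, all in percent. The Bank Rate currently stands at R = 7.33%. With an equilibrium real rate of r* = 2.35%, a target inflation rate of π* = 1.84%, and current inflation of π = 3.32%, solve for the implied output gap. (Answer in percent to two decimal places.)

1.95%

0.32 gap = 7.33 − 2.35 − 3.32 − 0.7 × (3.32 − 1.84) = 0.624
gap = 0.624 / 0.32 = 1.95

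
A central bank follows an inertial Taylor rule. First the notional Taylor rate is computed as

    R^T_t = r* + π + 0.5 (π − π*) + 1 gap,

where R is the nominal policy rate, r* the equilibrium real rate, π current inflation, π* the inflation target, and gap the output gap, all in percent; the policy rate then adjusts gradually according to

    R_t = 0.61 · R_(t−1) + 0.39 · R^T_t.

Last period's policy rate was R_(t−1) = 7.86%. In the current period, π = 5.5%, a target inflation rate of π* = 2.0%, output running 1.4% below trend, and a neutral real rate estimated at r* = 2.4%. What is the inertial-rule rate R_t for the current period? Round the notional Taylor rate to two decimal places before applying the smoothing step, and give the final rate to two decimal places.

Output 1.4% below potential → gap = -1.4.
R^T_t = 2.4 + 5.5 + 0.5 × (5.5 − 2.0) + 1 × (-1.4)
   = 2.4 + 5.5 + 1.75 − 1.4 = 8.25
R_t = 0.61 × 7.86 + 0.39 × 8.25 = 4.7946 + 3.2175 = 8.01

8.01%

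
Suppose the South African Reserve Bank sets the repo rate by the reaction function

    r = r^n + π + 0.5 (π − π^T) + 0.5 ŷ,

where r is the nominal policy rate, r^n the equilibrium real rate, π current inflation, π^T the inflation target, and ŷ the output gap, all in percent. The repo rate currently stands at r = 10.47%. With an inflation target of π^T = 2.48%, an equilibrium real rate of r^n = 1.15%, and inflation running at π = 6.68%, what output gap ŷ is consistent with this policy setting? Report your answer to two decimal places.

1.08%

0.5 ŷ = 10.47 − 1.15 − 6.68 − 0.5 × (6.68 − 2.48) = 0.54
ŷ = 0.54 / 0.5 = 1.08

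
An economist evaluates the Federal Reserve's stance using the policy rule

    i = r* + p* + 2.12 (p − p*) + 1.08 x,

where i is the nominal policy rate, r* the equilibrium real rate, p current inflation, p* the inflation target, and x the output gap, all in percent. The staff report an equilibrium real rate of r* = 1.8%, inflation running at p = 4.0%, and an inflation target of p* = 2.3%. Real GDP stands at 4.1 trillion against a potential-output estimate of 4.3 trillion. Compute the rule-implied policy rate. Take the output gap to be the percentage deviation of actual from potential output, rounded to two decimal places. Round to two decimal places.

Output gap = 100 × (4.1 − 4.3) / 4.3 = -4.65%.
i = 1.80 + 2.30 + 2.12 × (4.00 − 2.30) + 1.08 × (-4.65)
   = 1.80 + 2.3 + 3.604 − 5.022 = 2.68

2.68%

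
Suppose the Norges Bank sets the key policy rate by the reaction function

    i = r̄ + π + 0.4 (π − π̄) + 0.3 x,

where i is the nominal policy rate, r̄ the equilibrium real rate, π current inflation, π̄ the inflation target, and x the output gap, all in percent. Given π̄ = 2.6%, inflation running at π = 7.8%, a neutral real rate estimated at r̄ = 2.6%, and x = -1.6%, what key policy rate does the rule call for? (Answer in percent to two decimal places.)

12.00%

i = 2.6 + 7.8 + 0.4 × (7.8 − 2.6) + 0.3 × (-1.6)
   = 2.6 + 7.8 + 2.08 − 0.48 = 12.00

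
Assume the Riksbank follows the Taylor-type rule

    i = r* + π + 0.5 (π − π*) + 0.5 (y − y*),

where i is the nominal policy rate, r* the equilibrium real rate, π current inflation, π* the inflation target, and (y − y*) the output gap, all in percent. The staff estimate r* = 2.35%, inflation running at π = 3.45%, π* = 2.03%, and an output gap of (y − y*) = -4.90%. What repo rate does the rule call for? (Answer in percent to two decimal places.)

i = 2.35 + 3.45 + 0.5 × (3.45 − 2.03) + 0.5 × (-4.90)
   = 2.35 + 3.45 + 0.71 − 2.45 = 4.06

4.06%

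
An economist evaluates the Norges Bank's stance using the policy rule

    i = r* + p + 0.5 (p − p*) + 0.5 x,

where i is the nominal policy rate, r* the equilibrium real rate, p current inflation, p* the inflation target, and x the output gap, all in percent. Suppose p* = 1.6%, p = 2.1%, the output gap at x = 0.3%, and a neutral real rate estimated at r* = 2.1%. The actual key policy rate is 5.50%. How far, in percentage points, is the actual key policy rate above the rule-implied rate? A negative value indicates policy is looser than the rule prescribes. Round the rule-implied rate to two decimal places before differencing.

i = 2.1 + 2.1 + 0.5 × (2.1 − 1.6) + 0.5 × 0.3
   = 2.1 + 2.1 + 0.25 + 0.15 = 4.60
Deviation = 5.50 − 4.60 = 0.90 pp.

0.90 pp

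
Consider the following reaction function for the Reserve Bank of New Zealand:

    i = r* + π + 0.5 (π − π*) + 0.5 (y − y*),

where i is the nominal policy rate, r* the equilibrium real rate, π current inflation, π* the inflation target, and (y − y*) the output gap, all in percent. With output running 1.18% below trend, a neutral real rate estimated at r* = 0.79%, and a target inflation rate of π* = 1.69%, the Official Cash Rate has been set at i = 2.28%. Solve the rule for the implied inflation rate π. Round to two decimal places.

Output 1.18% below potential → (y − y*) = -1.18.
Collecting π: i = r* + (1 + 0.5) π − 0.5 π* + 0.5 (y − y*)
1.5 π = 2.28 − 0.79 + 0.5 × 1.69 − 0.5 × (-1.18) = 2.925
π = 2.925 / 1.5 = 1.95

1.95%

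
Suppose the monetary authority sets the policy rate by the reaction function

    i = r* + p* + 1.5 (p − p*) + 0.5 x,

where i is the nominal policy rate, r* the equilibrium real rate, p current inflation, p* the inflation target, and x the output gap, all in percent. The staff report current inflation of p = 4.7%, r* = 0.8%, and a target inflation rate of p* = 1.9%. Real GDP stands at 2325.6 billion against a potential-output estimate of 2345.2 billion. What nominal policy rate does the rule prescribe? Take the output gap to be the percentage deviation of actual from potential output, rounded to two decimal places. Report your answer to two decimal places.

Output gap = 100 × (2325.6 − 2345.2) / 2345.2 = -0.84%.
i = 0.80 + 1.90 + 1.5 × (4.70 − 1.90) + 0.5 × (-0.84)
   = 0.80 + 1.9 + 4.2 − 0.42 = 6.48

6.48%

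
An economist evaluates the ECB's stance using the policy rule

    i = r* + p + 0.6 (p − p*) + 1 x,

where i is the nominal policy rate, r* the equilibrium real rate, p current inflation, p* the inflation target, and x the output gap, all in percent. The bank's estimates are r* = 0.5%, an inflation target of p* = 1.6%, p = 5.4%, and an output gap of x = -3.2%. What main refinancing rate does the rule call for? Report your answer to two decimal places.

i = 0.5 + 5.4 + 0.6 × (5.4 − 1.6) + 1 × (-3.2)
   = 0.5 + 5.4 + 2.28 − 3.2 = 4.98

4.98%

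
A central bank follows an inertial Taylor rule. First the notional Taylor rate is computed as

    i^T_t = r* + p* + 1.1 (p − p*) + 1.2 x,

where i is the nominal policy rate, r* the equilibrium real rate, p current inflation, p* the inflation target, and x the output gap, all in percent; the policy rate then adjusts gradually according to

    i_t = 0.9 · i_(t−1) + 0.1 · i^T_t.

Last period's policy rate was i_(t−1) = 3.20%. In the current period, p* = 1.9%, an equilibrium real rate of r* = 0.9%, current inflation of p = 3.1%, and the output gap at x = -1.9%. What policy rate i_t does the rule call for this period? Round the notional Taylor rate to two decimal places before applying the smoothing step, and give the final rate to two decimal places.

3.06%

i^T_t = 0.9 + 1.9 + 1.1 × (3.1 − 1.9) + 1.2 × (-1.9)
   = 0.9 + 1.9 + 1.32 − 2.28 = 1.84
i_t = 0.9 × 3.20 + 0.1 × 1.84 = 2.88 + 0.184 = 3.06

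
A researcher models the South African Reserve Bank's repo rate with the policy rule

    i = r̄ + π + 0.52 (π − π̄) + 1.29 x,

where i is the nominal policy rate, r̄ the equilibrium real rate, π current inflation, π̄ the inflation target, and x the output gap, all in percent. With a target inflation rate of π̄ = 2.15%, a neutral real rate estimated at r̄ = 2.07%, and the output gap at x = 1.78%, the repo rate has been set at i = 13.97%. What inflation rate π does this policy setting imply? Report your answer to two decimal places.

7.05%

Collecting π: i = r̄ + (1 + 0.52) π − 0.52 π̄ + 1.29 x
1.52 π = 13.97 − 2.07 + 0.52 × 2.15 − 1.29 × 1.78 = 10.7218
π = 10.7218 / 1.52 = 7.05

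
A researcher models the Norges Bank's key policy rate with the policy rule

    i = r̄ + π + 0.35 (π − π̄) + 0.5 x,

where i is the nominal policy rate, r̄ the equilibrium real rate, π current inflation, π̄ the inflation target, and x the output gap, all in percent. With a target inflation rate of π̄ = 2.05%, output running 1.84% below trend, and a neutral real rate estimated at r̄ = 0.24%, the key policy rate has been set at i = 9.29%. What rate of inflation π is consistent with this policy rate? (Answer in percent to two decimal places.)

Output 1.84% below potential → x = -1.84.
Collecting π: i = r̄ + (1 + 0.35) π − 0.35 π̄ + 0.5 x
1.35 π = 9.29 − 0.24 + 0.35 × 2.05 − 0.5 × (-1.84) = 10.6875
π = 10.6875 / 1.35 = 7.92

7.92%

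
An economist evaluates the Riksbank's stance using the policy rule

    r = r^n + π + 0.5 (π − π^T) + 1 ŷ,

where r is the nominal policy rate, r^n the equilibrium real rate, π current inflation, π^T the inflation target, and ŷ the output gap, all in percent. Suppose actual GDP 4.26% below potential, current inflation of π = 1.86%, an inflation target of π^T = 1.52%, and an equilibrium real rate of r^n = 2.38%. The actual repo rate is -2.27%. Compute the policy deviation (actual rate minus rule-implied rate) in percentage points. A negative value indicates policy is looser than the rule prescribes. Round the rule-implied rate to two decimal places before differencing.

-2.42 pp

Output 4.26% below potential → ŷ = -4.26.
r = 2.38 + 1.86 + 0.5 × (1.86 − 1.52) + 1 × (-4.26)
   = 2.38 + 1.86 + 0.17 − 4.26 = 0.15
Deviation = -2.27 − 0.15 = -2.42 pp.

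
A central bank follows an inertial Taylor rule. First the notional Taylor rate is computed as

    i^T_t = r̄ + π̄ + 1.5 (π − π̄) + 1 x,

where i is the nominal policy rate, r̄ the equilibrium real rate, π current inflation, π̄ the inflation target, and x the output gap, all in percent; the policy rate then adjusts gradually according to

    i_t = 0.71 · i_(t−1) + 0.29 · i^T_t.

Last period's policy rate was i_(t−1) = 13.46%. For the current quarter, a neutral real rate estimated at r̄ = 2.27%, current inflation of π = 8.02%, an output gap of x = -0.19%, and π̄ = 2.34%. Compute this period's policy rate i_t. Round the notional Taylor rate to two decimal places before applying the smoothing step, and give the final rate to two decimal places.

13.31%

i^T_t = 2.27 + 2.34 + 1.5 × (8.02 − 2.34) + 1 × (-0.19)
   = 2.27 + 2.34 + 8.52 − 0.19 = 12.94
i_t = 0.71 × 13.46 + 0.29 × 12.94 = 9.5566 + 3.7526 = 13.31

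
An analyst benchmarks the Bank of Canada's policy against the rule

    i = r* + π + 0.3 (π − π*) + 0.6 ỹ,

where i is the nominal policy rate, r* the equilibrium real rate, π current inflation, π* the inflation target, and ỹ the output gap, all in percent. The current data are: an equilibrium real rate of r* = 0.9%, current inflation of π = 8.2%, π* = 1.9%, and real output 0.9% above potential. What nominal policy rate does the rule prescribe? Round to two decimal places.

11.53%

Output 0.9% above potential → ỹ = 0.9.
i = 0.9 + 8.2 + 0.3 × (8.2 − 1.9) + 0.6 × 0.9
   = 0.9 + 8.2 + 1.89 + 0.54 = 11.53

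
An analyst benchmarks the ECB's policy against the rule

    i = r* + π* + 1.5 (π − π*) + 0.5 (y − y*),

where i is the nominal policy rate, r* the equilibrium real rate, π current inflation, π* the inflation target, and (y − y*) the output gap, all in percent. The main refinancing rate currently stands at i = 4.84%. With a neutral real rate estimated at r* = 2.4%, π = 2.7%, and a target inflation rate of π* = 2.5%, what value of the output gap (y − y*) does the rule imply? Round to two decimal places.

-0.72%

0.5 (y − y*) = 4.84 − 2.4 − 2.5 − 1.5 × (2.7 − 2.5) = -0.36
(y − y*) = -0.36 / 0.5 = -0.72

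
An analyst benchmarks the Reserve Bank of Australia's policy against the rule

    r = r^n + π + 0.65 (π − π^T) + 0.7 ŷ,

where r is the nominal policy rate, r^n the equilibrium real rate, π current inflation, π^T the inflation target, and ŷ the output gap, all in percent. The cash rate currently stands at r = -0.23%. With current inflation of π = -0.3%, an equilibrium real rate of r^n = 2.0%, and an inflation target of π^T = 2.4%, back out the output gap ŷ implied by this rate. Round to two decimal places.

-0.25%

0.7 ŷ = -0.23 − 2.0 − (-0.3) − 0.65 × ((-0.3) − 2.4) = -0.175
ŷ = -0.175 / 0.7 = -0.25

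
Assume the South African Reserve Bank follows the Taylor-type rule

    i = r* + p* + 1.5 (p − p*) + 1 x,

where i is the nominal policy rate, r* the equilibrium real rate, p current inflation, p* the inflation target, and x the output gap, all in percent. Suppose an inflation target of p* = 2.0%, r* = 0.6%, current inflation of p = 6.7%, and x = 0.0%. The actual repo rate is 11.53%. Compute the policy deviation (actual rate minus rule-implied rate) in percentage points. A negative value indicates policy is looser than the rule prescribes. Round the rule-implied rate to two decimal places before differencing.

1.88 pp

i = 0.6 + 2.0 + 1.5 × (6.7 − 2.0) + 1 × 0.0
   = 0.6 + 2 + 7.05 + 0 = 9.65
Deviation = 11.53 − 9.65 = 1.88 pp.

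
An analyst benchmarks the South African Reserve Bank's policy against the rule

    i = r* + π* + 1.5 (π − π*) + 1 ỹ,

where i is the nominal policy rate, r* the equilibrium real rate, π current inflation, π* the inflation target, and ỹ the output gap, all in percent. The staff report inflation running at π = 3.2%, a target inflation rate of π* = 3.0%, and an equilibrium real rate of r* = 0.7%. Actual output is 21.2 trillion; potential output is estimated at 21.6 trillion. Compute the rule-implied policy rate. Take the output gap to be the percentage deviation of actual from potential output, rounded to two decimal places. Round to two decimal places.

Output gap = 100 × (21.2 − 21.6) / 21.6 = -1.85%.
i = 0.70 + 3.00 + 1.5 × (3.20 − 3.00) + 1 × (-1.85)
   = 0.70 + 3 + 0.3 − 1.85 = 2.15

2.15%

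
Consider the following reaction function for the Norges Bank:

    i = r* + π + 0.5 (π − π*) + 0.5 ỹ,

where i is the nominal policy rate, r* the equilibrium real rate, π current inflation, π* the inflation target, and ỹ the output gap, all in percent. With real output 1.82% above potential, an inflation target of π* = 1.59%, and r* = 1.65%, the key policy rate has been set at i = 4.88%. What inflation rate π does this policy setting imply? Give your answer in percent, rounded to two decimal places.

2.08%

Output 1.82% above potential → ỹ = 1.82.
Collecting π: i = r* + (1 + 0.5) π − 0.5 π* + 0.5 ỹ
1.5 π = 4.88 − 1.65 + 0.5 × 1.59 − 0.5 × 1.82 = 3.115
π = 3.115 / 1.5 = 2.08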